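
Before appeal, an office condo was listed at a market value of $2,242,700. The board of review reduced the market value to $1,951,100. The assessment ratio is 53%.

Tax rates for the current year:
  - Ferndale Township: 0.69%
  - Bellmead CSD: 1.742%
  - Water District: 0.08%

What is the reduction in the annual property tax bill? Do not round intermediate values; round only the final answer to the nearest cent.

$3,882.25

Old assessed value = $2,242,700 × 0.53 = $1,188,631
New assessed value = $1,951,100 × 0.53 = $1,034,083
Combined rate = 0.0069 + 0.01742 + 0.0008 = 0.02512
Old tax = $1,188,631 × 0.02512 = $29,858.41072
New tax = $1,034,083 × 0.02512 = $25,976.16496
Reduction = $29,858.41072 − $25,976.16496 = $3,882.24576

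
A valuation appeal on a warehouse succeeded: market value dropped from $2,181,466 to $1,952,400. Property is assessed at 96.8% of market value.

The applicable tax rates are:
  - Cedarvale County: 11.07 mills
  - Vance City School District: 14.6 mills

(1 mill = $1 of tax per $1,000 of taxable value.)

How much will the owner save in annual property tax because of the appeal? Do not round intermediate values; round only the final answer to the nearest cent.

Old assessed value = $2,181,466 × 0.968 = $2,111,659.088
New assessed value = $1,952,400 × 0.968 = $1,889,923.2
Combined rate = 0.01107 + 0.0146 = 0.02567
Old tax = $2,111,659.088 × 0.02567 = $54,206.28878896
New tax = $1,889,923.2 × 0.02567 = $48,514.328544
Reduction = $54,206.28878896 − $48,514.328544 = $5,691.96024496

$5,691.96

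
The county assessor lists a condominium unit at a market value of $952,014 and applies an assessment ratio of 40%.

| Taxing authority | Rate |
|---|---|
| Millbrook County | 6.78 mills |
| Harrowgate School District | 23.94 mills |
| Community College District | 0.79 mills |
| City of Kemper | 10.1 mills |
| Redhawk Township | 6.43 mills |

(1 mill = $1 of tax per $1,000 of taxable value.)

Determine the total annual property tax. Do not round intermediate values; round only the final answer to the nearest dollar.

Assessed value = $952,014 × 0.4 = $380,805.6
Millbrook County: $380,805.6 × 0.00678 = $2,581.861968
Harrowgate School District: $380,805.6 × 0.02394 = $9,116.486064
Community College District: $380,805.6 × 0.00079 = $300.836424
City of Kemper: $380,805.6 × 0.0101 = $3,846.13656
Redhawk Township: $380,805.6 × 0.00643 = $2,448.580008
Total = $2,581.861968 + $9,116.486064 + $300.836424 + $3,846.13656 + $2,448.580008 = $18,293.901024

$18,294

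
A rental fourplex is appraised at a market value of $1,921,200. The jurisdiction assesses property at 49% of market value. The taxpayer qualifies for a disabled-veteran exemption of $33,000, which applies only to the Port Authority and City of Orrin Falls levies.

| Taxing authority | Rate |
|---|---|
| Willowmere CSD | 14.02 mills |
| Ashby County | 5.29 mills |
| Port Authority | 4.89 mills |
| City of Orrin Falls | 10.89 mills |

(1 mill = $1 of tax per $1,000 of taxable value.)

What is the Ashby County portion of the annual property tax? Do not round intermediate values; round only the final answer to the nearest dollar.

Assessed value = $1,921,200 × 0.49 = $941,388
Ashby County taxable value = $941,388 (exemption does not apply)
Ashby County levy = $941,388 × 0.00529 = $4,979.94252

$4,980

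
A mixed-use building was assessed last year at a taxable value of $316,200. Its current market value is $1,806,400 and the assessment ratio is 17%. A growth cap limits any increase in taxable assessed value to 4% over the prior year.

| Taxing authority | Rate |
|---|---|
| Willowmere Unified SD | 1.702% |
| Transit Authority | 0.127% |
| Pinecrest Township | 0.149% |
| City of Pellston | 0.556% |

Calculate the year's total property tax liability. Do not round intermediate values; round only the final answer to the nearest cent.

Uncapped assessed value = $1,806,400 × 0.17 = $307,088
Cap limit = $316,200 × 1.04 = $328,848
Taxable assessed value = min($307,088, $328,848) = $307,088 (cap does not bind)
Willowmere Unified SD: $307,088 × 0.01702 = $5,226.63776
Transit Authority: $307,088 × 0.00127 = $390.00176
Pinecrest Township: $307,088 × 0.00149 = $457.56112
City of Pellston: $307,088 × 0.00556 = $1,707.40928
Total = $7,781.60992

$7,781.61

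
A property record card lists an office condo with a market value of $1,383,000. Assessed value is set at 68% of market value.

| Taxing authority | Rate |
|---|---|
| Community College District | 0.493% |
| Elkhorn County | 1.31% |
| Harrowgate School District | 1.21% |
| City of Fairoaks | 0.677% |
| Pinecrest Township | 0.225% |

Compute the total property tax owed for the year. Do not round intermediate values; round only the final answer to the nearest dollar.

$36,818

Assessed value = $1,383,000 × 0.68 = $940,440
Community College District: $940,440 × 0.00493 = $4,636.3692
Elkhorn County: $940,440 × 0.0131 = $12,319.764
Harrowgate School District: $940,440 × 0.0121 = $11,379.324
City of Fairoaks: $940,440 × 0.00677 = $6,366.7788
Pinecrest Township: $940,440 × 0.00225 = $2,115.99
Total = $4,636.3692 + $12,319.764 + $11,379.324 + $6,366.7788 + $2,115.99 = $36,818.226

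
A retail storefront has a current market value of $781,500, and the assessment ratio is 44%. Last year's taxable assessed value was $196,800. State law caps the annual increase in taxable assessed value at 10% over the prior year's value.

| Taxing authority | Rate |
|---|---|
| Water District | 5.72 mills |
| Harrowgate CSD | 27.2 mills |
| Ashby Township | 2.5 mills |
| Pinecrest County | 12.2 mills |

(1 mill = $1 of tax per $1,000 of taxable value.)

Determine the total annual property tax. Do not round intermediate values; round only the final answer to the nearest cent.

$10,308.78

Uncapped assessed value = $781,500 × 0.44 = $343,860
Cap limit = $196,800 × 1.1 = $216,480
Taxable assessed value = min($343,860, $216,480) = $216,480 (cap binds)
Water District: $216,480 × 0.00572 = $1,238.2656
Harrowgate CSD: $216,480 × 0.0272 = $5,888.256
Ashby Township: $216,480 × 0.0025 = $541.2
Pinecrest County: $216,480 × 0.0122 = $2,641.056
Total = $10,308.7776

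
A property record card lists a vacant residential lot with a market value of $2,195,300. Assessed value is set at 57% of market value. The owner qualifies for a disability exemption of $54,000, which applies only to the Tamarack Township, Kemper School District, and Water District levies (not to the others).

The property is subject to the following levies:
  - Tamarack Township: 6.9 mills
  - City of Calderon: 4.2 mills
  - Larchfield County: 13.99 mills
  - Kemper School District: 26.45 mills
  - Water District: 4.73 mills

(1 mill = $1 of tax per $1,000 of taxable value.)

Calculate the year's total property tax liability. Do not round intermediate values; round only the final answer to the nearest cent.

Assessed value = $2,195,300 × 0.57 = $1,251,321
Tamarack Township: ($1,251,321 − $54,000) × 0.0069 = $1,197,321 × 0.0069 = $8,261.5149
City of Calderon: $1,251,321 × 0.0042 = $5,255.5482
Larchfield County: $1,251,321 × 0.01399 = $17,505.98079
Kemper School District: ($1,251,321 − $54,000) × 0.02645 = $1,197,321 × 0.02645 = $31,669.14045
Water District: ($1,251,321 − $54,000) × 0.00473 = $1,197,321 × 0.00473 = $5,663.32833
Total = $68,355.51267

$68,355.51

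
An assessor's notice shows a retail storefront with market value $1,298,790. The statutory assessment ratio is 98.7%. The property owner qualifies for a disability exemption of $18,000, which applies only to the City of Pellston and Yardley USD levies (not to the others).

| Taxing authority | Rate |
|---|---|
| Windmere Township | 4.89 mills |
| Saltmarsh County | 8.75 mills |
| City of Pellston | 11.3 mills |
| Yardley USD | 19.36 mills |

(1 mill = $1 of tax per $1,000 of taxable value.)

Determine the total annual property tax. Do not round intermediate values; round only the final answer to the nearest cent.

$56,236.54

Assessed value = $1,298,790 × 0.987 = $1,281,905.73
Windmere Township: $1,281,905.73 × 0.00489 = $6,268.5190197
Saltmarsh County: $1,281,905.73 × 0.00875 = $11,216.6751375
City of Pellston: ($1,281,905.73 − $18,000) × 0.0113 = $1,263,905.73 × 0.0113 = $14,282.134749
Yardley USD: ($1,281,905.73 − $18,000) × 0.01936 = $1,263,905.73 × 0.01936 = $24,469.2149328
Total = $56,236.543839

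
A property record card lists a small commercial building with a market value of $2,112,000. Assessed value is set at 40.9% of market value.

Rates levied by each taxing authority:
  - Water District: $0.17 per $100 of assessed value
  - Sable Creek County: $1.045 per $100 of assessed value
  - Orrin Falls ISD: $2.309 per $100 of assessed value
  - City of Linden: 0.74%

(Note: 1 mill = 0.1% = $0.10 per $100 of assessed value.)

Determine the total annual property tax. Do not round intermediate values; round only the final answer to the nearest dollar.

Assessed value = $2,112,000 × 0.409 = $863,808
Water District: $863,808 × 0.0017 = $1,468.4736
Sable Creek County: $863,808 × 0.01045 = $9,026.7936
Orrin Falls ISD: $863,808 × 0.02309 = $19,945.32672
City of Linden: $863,808 × 0.0074 = $6,392.1792
Total = $36,832.77312

$36,833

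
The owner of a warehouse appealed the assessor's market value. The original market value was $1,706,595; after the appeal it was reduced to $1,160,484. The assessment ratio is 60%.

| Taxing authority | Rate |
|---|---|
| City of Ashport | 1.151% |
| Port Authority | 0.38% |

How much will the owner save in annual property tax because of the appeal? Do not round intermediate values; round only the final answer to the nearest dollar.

Old assessed value = $1,706,595 × 0.6 = $1,023,957
New assessed value = $1,160,484 × 0.6 = $696,290.4
Combined rate = 0.01151 + 0.0038 = 0.01531
Old tax = $1,023,957 × 0.01531 = $15,676.78167
New tax = $696,290.4 × 0.01531 = $10,660.206024
Reduction = $15,676.78167 − $10,660.206024 = $5,016.575646

$5,017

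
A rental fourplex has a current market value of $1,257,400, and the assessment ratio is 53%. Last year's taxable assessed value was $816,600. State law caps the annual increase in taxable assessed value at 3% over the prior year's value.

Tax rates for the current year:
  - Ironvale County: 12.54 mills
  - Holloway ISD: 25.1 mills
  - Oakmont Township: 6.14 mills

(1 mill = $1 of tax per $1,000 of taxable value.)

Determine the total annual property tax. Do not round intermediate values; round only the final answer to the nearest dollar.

$29,176

Uncapped assessed value = $1,257,400 × 0.53 = $666,422
Cap limit = $816,600 × 1.03 = $841,098
Taxable assessed value = min($666,422, $841,098) = $666,422 (cap does not bind)
Ironvale County: $666,422 × 0.01254 = $8,356.93188
Holloway ISD: $666,422 × 0.0251 = $16,727.1922
Oakmont Township: $666,422 × 0.00614 = $4,091.83108
Total = $29,175.95516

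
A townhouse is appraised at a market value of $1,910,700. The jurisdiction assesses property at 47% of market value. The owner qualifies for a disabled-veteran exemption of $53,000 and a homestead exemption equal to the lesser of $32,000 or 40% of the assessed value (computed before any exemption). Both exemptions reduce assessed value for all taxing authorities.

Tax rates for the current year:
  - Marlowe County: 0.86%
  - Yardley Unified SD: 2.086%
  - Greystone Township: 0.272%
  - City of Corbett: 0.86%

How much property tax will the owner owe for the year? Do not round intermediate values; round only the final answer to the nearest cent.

$33,155.32

Assessed value = $1,910,700 × 0.47 = $898,029
Homestead exemption = min($32,000, 40% × $898,029) = min($32,000, $359,211.6) = $32,000 (dollar cap binds)
Taxable value = $898,029 − $53,000 − $32,000 = $813,029
Marlowe County: $813,029 × 0.0086 = $6,992.0494
Yardley Unified SD: $813,029 × 0.02086 = $16,959.78494
Greystone Township: $813,029 × 0.00272 = $2,211.43888
City of Corbett: $813,029 × 0.0086 = $6,992.0494
Total = $33,155.32262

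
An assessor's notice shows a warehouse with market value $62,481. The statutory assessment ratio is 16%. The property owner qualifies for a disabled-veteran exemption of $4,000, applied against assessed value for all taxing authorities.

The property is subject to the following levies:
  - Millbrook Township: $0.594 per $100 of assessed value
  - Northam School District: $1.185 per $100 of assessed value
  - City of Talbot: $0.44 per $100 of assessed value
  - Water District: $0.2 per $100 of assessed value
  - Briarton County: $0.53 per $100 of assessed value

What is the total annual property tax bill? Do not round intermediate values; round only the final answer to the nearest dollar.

$177

Assessed value = $62,481 × 0.16 = $9,996.96
Taxable value = $9,996.96 − $4,000 = $5,996.96
Millbrook Township: $5,996.96 × 0.00594 = $35.6219424
Northam School District: $5,996.96 × 0.01185 = $71.063976
City of Talbot: $5,996.96 × 0.0044 = $26.386624
Water District: $5,996.96 × 0.002 = $11.99392
Briarton County: $5,996.96 × 0.0053 = $31.783888
Total = $35.6219424 + $71.063976 + $26.386624 + $11.99392 + $31.783888 = $176.8503504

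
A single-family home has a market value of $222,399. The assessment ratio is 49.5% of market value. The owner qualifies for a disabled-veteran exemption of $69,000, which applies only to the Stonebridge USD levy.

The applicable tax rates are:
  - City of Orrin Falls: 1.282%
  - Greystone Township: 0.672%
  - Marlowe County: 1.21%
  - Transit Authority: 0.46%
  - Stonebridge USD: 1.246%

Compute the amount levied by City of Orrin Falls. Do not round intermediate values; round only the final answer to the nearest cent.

$1,411.32

Assessed value = $222,399 × 0.495 = $110,087.505
City of Orrin Falls taxable value = $110,087.505 (exemption does not apply)
City of Orrin Falls levy = $110,087.505 × 0.01282 = $1,411.3218141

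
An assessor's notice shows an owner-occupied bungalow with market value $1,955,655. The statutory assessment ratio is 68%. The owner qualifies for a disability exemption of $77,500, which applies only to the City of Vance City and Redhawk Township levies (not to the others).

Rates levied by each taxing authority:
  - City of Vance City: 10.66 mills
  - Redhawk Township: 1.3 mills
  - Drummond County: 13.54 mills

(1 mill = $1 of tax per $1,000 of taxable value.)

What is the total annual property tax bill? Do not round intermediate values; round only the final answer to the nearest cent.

Assessed value = $1,955,655 × 0.68 = $1,329,845.4
City of Vance City: ($1,329,845.4 − $77,500) × 0.01066 = $1,252,345.4 × 0.01066 = $13,350.001964
Redhawk Township: ($1,329,845.4 − $77,500) × 0.0013 = $1,252,345.4 × 0.0013 = $1,628.04902
Drummond County: $1,329,845.4 × 0.01354 = $18,006.106716
Total = $32,984.1577

$32,984.16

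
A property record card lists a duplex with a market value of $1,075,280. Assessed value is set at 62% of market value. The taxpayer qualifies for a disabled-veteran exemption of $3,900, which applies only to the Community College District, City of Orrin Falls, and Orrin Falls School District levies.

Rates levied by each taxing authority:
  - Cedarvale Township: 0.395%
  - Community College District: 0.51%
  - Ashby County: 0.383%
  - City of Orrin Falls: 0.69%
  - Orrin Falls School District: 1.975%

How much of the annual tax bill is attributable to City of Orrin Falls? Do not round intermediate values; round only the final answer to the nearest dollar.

$4,573

Assessed value = $1,075,280 × 0.62 = $666,673.6
City of Orrin Falls taxable value = $666,673.6 − $3,900 = $662,773.6
City of Orrin Falls levy = $662,773.6 × 0.0069 = $4,573.13784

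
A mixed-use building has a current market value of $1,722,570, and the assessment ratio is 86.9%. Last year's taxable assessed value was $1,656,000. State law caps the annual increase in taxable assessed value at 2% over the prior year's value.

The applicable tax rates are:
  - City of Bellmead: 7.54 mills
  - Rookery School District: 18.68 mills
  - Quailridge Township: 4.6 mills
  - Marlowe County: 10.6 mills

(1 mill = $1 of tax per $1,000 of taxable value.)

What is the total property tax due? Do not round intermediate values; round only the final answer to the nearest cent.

Uncapped assessed value = $1,722,570 × 0.869 = $1,496,913.33
Cap limit = $1,656,000 × 1.02 = $1,689,120
Taxable assessed value = min($1,496,913.33, $1,689,120) = $1,496,913.33 (cap does not bind)
City of Bellmead: $1,496,913.33 × 0.00754 = $11,286.7265082
Rookery School District: $1,496,913.33 × 0.01868 = $27,962.3410044
Quailridge Township: $1,496,913.33 × 0.0046 = $6,885.801318
Marlowe County: $1,496,913.33 × 0.0106 = $15,867.281298
Total = $62,002.1501286

$62,002.15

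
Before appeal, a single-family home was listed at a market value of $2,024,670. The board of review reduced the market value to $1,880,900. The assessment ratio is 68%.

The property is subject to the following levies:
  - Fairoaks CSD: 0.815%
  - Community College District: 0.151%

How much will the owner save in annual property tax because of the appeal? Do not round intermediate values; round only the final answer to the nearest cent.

$944.40

Old assessed value = $2,024,670 × 0.68 = $1,376,775.6
New assessed value = $1,880,900 × 0.68 = $1,279,012
Combined rate = 0.00815 + 0.00151 = 0.00966
Old tax = $1,376,775.6 × 0.00966 = $13,299.652296
New tax = $1,279,012 × 0.00966 = $12,355.25592
Reduction = $13,299.652296 − $12,355.25592 = $944.396376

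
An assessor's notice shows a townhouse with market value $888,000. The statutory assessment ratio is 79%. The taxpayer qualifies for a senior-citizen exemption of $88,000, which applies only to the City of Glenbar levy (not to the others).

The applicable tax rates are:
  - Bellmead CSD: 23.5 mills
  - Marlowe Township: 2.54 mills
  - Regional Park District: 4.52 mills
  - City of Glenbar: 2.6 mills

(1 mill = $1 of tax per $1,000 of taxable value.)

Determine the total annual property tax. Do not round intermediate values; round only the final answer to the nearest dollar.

$23,034

Assessed value = $888,000 × 0.79 = $701,520
Bellmead CSD: $701,520 × 0.0235 = $16,485.72
Marlowe Township: $701,520 × 0.00254 = $1,781.8608
Regional Park District: $701,520 × 0.00452 = $3,170.8704
City of Glenbar: ($701,520 − $88,000) × 0.0026 = $613,520 × 0.0026 = $1,595.152
Total = $23,033.6032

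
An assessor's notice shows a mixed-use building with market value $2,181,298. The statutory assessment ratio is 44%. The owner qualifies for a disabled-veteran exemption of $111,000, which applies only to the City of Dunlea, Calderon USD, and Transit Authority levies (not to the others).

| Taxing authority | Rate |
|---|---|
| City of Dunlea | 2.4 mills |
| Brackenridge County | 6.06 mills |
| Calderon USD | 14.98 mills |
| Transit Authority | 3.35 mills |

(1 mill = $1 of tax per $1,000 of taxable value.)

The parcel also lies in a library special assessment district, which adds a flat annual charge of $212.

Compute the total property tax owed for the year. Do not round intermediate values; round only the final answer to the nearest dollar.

Assessed value = $2,181,298 × 0.44 = $959,771.12
City of Dunlea: ($959,771.12 − $111,000) × 0.0024 = $848,771.12 × 0.0024 = $2,037.050688
Brackenridge County: $959,771.12 × 0.00606 = $5,816.2129872
Calderon USD: ($959,771.12 − $111,000) × 0.01498 = $848,771.12 × 0.01498 = $12,714.5913776
Transit Authority: ($959,771.12 − $111,000) × 0.00335 = $848,771.12 × 0.00335 = $2,843.383252
Levies subtotal = $23,411.2383048
Total = $23,411.2383048 + $212 = $23,623.2383048

$23,623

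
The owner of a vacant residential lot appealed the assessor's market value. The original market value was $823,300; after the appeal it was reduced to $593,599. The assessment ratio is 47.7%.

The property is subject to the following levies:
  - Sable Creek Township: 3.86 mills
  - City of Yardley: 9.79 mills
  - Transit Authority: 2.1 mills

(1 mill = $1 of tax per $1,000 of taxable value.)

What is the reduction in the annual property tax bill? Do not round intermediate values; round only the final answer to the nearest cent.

$1,725.69

Old assessed value = $823,300 × 0.477 = $392,714.1
New assessed value = $593,599 × 0.477 = $283,146.723
Combined rate = 0.00386 + 0.00979 + 0.0021 = 0.01575
Old tax = $392,714.1 × 0.01575 = $6,185.247075
New tax = $283,146.723 × 0.01575 = $4,459.56088725
Reduction = $6,185.247075 − $4,459.56088725 = $1,725.68618775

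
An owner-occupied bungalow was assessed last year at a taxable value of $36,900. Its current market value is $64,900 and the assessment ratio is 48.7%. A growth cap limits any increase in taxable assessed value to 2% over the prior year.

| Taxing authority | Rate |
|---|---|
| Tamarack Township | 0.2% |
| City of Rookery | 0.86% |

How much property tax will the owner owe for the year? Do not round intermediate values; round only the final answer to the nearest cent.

$335.03

Uncapped assessed value = $64,900 × 0.487 = $31,606.3
Cap limit = $36,900 × 1.02 = $37,638
Taxable assessed value = min($31,606.3, $37,638) = $31,606.3 (cap does not bind)
Tamarack Township: $31,606.3 × 0.002 = $63.2126
City of Rookery: $31,606.3 × 0.0086 = $271.81418
Total = $335.02678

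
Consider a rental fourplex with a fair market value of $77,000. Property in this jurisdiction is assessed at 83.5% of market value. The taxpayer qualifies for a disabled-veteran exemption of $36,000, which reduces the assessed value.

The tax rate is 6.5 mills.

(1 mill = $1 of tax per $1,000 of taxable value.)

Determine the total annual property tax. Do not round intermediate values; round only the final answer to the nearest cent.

$183.92

Assessed value = $77,000 × 0.835 = $64,295
Taxable value = $64,295 − $36,000 = $28,295
Tax = $28,295 × 0.0065 = $183.9175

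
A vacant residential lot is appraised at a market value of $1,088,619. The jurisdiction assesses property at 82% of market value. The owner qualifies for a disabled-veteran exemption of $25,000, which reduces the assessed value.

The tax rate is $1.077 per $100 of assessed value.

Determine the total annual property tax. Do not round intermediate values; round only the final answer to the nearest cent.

Assessed value = $1,088,619 × 0.82 = $892,667.58
Taxable value = $892,667.58 − $25,000 = $867,667.58
Tax = $867,667.58 × 0.01077 = $9,344.7798366

$9,344.78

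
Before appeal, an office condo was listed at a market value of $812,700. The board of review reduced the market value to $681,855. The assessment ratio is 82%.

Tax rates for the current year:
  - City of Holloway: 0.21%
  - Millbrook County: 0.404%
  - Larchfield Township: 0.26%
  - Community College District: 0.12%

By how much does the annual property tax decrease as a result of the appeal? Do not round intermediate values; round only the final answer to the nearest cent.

$1,066.49

Old assessed value = $812,700 × 0.82 = $666,414
New assessed value = $681,855 × 0.82 = $559,121.1
Combined rate = 0.0021 + 0.00404 + 0.0026 + 0.0012 = 0.00994
Old tax = $666,414 × 0.00994 = $6,624.15516
New tax = $559,121.1 × 0.00994 = $5,557.663734
Reduction = $6,624.15516 − $5,557.663734 = $1,066.491426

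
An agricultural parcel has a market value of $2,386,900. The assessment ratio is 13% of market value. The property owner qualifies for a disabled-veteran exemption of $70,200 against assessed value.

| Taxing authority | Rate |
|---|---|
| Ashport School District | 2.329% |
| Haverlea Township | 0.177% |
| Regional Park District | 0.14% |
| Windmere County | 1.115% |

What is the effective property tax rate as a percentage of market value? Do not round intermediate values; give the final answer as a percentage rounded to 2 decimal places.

Assessed value = $2,386,900 × 0.13 = $310,297
Taxable value = $310,297 − $70,200 = $240,097
Ashport School District: $240,097 × 0.02329 = $5,591.85913
Haverlea Township: $240,097 × 0.00177 = $424.97169
Regional Park District: $240,097 × 0.0014 = $336.1358
Windmere County: $240,097 × 0.01115 = $2,677.08155
Total tax = $9,030.04817
Effective rate = $9,030.04817 ÷ $2,386,900 = 0.38% of market value

0.38%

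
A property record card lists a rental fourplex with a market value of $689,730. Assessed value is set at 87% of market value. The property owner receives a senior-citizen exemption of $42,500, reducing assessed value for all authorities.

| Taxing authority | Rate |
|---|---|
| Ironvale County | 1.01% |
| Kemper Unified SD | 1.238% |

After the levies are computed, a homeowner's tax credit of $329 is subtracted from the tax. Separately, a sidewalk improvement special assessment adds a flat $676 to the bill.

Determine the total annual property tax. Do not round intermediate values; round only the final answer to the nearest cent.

$12,881.06

Assessed value = $689,730 × 0.87 = $600,065.1
Taxable value = $600,065.1 − $42,500 = $557,565.1
Ironvale County: $557,565.1 × 0.0101 = $5,631.40751
Kemper Unified SD: $557,565.1 × 0.01238 = $6,902.655938
Levies subtotal = $12,534.063448
After credit = $12,534.063448 − $329 = $12,205.063448
Total = $12,205.063448 + $676 = $12,881.063448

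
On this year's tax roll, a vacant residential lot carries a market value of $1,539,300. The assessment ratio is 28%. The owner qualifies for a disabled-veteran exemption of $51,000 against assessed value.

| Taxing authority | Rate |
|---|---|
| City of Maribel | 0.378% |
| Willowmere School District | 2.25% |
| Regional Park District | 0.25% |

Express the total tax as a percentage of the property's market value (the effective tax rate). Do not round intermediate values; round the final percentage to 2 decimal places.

Assessed value = $1,539,300 × 0.28 = $431,004
Taxable value = $431,004 − $51,000 = $380,004
City of Maribel: $380,004 × 0.00378 = $1,436.41512
Willowmere School District: $380,004 × 0.0225 = $8,550.09
Regional Park District: $380,004 × 0.0025 = $950.01
Total tax = $10,936.51512
Effective rate = $10,936.51512 ÷ $1,539,300 = 0.71% of market value

0.71%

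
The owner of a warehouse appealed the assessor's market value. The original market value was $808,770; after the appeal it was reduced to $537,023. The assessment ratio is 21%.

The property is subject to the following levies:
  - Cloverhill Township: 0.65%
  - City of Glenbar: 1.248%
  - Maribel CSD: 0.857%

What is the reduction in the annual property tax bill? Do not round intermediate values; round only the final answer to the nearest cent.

$1,572.19

Old assessed value = $808,770 × 0.21 = $169,841.7
New assessed value = $537,023 × 0.21 = $112,774.83
Combined rate = 0.0065 + 0.01248 + 0.00857 = 0.02755
Old tax = $169,841.7 × 0.02755 = $4,679.138835
New tax = $112,774.83 × 0.02755 = $3,106.9465665
Reduction = $4,679.138835 − $3,106.9465665 = $1,572.1922685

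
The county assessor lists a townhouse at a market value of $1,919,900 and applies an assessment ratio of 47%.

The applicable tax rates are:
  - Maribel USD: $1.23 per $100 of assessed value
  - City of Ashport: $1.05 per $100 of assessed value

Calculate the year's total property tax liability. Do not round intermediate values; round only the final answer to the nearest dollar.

Assessed value = $1,919,900 × 0.47 = $902,353
Maribel USD: $902,353 × 0.0123 = $11,098.9419
City of Ashport: $902,353 × 0.0105 = $9,474.7065
Total = $11,098.9419 + $9,474.7065 = $20,573.6484

$20,574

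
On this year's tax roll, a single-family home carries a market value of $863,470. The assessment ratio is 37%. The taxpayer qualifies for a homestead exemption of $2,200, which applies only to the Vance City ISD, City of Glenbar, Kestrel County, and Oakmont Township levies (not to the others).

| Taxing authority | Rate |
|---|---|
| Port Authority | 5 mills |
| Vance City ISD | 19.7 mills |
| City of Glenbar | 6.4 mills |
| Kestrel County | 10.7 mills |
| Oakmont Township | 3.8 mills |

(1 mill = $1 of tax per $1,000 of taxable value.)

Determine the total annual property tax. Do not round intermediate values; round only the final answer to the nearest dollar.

$14,479

Assessed value = $863,470 × 0.37 = $319,483.9
Port Authority: $319,483.9 × 0.005 = $1,597.4195
Vance City ISD: ($319,483.9 − $2,200) × 0.0197 = $317,283.9 × 0.0197 = $6,250.49283
City of Glenbar: ($319,483.9 − $2,200) × 0.0064 = $317,283.9 × 0.0064 = $2,030.61696
Kestrel County: ($319,483.9 − $2,200) × 0.0107 = $317,283.9 × 0.0107 = $3,394.93773
Oakmont Township: ($319,483.9 − $2,200) × 0.0038 = $317,283.9 × 0.0038 = $1,205.67882
Total = $14,479.14584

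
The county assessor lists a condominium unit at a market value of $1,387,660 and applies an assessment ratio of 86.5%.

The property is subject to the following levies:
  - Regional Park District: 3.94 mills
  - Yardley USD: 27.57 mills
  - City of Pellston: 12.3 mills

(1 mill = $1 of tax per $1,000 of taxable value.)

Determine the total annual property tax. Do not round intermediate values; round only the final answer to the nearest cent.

$52,586.28

Assessed value = $1,387,660 × 0.865 = $1,200,325.9
Regional Park District: $1,200,325.9 × 0.00394 = $4,729.284046
Yardley USD: $1,200,325.9 × 0.02757 = $33,092.985063
City of Pellston: $1,200,325.9 × 0.0123 = $14,764.00857
Total = $4,729.284046 + $33,092.985063 + $14,764.00857 = $52,586.277679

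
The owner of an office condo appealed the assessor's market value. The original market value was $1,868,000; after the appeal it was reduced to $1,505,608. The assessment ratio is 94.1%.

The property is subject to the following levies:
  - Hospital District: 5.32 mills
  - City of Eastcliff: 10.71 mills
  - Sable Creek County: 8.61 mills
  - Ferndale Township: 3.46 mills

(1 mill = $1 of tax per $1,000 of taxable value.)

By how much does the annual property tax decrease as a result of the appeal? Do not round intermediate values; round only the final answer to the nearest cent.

Old assessed value = $1,868,000 × 0.941 = $1,757,788
New assessed value = $1,505,608 × 0.941 = $1,416,777.128
Combined rate = 0.00532 + 0.01071 + 0.00861 + 0.00346 = 0.0281
Old tax = $1,757,788 × 0.0281 = $49,393.8428
New tax = $1,416,777.128 × 0.0281 = $39,811.4372968
Reduction = $49,393.8428 − $39,811.4372968 = $9,582.4055032

$9,582.41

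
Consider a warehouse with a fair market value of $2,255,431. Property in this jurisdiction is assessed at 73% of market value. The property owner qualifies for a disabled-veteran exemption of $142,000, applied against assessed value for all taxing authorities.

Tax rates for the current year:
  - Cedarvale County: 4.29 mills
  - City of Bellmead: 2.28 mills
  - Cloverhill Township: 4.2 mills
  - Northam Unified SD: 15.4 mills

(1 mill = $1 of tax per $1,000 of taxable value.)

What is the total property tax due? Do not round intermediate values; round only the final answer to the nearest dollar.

$39,372

Assessed value = $2,255,431 × 0.73 = $1,646,464.63
Taxable value = $1,646,464.63 − $142,000 = $1,504,464.63
Cedarvale County: $1,504,464.63 × 0.00429 = $6,454.1532627
City of Bellmead: $1,504,464.63 × 0.00228 = $3,430.1793564
Cloverhill Township: $1,504,464.63 × 0.0042 = $6,318.751446
Northam Unified SD: $1,504,464.63 × 0.0154 = $23,168.755302
Total = $6,454.1532627 + $3,430.1793564 + $6,318.751446 + $23,168.755302 = $39,371.8393671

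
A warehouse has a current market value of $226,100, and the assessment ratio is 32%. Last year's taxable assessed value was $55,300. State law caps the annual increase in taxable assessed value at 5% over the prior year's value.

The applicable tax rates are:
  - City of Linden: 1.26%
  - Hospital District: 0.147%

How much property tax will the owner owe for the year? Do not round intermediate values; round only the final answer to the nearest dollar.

$817

Uncapped assessed value = $226,100 × 0.32 = $72,352
Cap limit = $55,300 × 1.05 = $58,065
Taxable assessed value = min($72,352, $58,065) = $58,065 (cap binds)
City of Linden: $58,065 × 0.0126 = $731.619
Hospital District: $58,065 × 0.00147 = $85.35555
Total = $816.97455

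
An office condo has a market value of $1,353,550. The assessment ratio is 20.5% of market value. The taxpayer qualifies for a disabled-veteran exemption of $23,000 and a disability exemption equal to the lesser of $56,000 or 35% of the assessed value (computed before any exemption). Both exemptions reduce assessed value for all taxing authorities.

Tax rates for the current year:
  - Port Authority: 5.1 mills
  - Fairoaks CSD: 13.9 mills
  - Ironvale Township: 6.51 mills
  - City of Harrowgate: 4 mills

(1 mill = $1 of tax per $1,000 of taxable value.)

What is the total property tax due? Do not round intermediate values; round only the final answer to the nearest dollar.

Assessed value = $1,353,550 × 0.205 = $277,477.75
Disability exemption = min($56,000, 35% × $277,477.75) = min($56,000, $97,117.2125) = $56,000 (dollar cap binds)
Taxable value = $277,477.75 − $23,000 − $56,000 = $198,477.75
Port Authority: $198,477.75 × 0.0051 = $1,012.236525
Fairoaks CSD: $198,477.75 × 0.0139 = $2,758.840725
Ironvale Township: $198,477.75 × 0.00651 = $1,292.0901525
City of Harrowgate: $198,477.75 × 0.004 = $793.911
Total = $5,857.0784025

$5,857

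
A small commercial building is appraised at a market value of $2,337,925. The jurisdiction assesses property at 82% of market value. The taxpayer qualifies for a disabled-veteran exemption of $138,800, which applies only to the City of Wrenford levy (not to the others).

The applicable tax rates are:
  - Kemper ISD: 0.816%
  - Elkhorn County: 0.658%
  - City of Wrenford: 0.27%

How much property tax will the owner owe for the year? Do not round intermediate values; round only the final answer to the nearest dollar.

Assessed value = $2,337,925 × 0.82 = $1,917,098.5
Kemper ISD: $1,917,098.5 × 0.00816 = $15,643.52376
Elkhorn County: $1,917,098.5 × 0.00658 = $12,614.50813
City of Wrenford: ($1,917,098.5 − $138,800) × 0.0027 = $1,778,298.5 × 0.0027 = $4,801.40595
Total = $33,059.43784

$33,059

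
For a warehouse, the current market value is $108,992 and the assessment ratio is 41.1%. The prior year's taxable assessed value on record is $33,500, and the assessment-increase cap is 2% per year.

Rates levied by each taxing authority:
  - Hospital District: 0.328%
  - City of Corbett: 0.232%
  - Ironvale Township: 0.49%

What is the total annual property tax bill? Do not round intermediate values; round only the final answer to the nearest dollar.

Uncapped assessed value = $108,992 × 0.411 = $44,795.712
Cap limit = $33,500 × 1.02 = $34,170
Taxable assessed value = min($44,795.712, $34,170) = $34,170 (cap binds)
Hospital District: $34,170 × 0.00328 = $112.0776
City of Corbett: $34,170 × 0.00232 = $79.2744
Ironvale Township: $34,170 × 0.0049 = $167.433
Total = $358.785

$359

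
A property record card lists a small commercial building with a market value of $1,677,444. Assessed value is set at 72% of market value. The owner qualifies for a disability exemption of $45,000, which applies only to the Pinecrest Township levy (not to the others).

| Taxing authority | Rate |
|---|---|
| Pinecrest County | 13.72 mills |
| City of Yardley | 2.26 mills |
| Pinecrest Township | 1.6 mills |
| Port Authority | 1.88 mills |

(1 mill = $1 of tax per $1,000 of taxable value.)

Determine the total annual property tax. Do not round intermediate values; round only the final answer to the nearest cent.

Assessed value = $1,677,444 × 0.72 = $1,207,759.68
Pinecrest County: $1,207,759.68 × 0.01372 = $16,570.4628096
City of Yardley: $1,207,759.68 × 0.00226 = $2,729.5368768
Pinecrest Township: ($1,207,759.68 − $45,000) × 0.0016 = $1,162,759.68 × 0.0016 = $1,860.415488
Port Authority: $1,207,759.68 × 0.00188 = $2,270.5881984
Total = $23,431.0033728

$23,431.00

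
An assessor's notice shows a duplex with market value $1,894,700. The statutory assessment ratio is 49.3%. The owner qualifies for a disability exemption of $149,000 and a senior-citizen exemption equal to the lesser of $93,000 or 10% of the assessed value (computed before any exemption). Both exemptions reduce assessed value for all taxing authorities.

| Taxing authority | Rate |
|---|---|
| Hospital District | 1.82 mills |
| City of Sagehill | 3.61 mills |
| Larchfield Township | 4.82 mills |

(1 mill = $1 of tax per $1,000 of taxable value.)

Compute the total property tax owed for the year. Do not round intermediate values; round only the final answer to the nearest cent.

Assessed value = $1,894,700 × 0.493 = $934,087.1
Senior-citizen exemption = min($93,000, 10% × $934,087.1) = min($93,000, $93,408.71) = $93,000 (dollar cap binds)
Taxable value = $934,087.1 − $149,000 − $93,000 = $692,087.1
Hospital District: $692,087.1 × 0.00182 = $1,259.598522
City of Sagehill: $692,087.1 × 0.00361 = $2,498.434431
Larchfield Township: $692,087.1 × 0.00482 = $3,335.859822
Total = $7,093.892775

$7,093.89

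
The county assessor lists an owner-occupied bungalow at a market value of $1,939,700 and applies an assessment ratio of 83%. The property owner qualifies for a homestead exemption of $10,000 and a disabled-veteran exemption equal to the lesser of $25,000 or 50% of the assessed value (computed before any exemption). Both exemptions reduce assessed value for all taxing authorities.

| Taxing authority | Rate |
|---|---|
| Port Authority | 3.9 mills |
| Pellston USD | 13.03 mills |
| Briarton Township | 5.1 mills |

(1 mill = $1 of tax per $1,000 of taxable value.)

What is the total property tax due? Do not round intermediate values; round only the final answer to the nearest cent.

$34,696.17

Assessed value = $1,939,700 × 0.83 = $1,609,951
Disabled-veteran exemption = min($25,000, 50% × $1,609,951) = min($25,000, $804,975.5) = $25,000 (dollar cap binds)
Taxable value = $1,609,951 − $10,000 − $25,000 = $1,574,951
Port Authority: $1,574,951 × 0.0039 = $6,142.3089
Pellston USD: $1,574,951 × 0.01303 = $20,521.61153
Briarton Township: $1,574,951 × 0.0051 = $8,032.2501
Total = $34,696.17053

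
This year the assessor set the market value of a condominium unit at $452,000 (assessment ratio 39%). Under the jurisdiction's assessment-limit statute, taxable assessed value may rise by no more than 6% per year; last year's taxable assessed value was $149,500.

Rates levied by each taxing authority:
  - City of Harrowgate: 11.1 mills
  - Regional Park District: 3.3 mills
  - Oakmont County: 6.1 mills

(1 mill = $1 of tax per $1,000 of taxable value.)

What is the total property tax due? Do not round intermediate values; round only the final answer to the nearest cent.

Uncapped assessed value = $452,000 × 0.39 = $176,280
Cap limit = $149,500 × 1.06 = $158,470
Taxable assessed value = min($176,280, $158,470) = $158,470 (cap binds)
City of Harrowgate: $158,470 × 0.0111 = $1,759.017
Regional Park District: $158,470 × 0.0033 = $522.951
Oakmont County: $158,470 × 0.0061 = $966.667
Total = $3,248.635

$3,248.64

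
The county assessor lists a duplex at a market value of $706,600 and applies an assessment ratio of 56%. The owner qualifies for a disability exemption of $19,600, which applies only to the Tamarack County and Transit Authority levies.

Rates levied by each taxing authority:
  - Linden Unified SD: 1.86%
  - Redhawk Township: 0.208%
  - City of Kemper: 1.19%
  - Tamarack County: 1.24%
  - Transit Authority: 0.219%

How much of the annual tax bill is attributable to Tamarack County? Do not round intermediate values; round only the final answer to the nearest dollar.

$4,664

Assessed value = $706,600 × 0.56 = $395,696
Tamarack County taxable value = $395,696 − $19,600 = $376,096
Tamarack County levy = $376,096 × 0.0124 = $4,663.5904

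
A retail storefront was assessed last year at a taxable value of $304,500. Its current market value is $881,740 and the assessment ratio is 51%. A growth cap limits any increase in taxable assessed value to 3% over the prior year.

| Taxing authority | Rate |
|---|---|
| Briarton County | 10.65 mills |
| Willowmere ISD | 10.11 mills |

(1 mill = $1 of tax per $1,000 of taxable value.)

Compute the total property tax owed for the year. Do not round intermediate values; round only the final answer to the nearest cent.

Uncapped assessed value = $881,740 × 0.51 = $449,687.4
Cap limit = $304,500 × 1.03 = $313,635
Taxable assessed value = min($449,687.4, $313,635) = $313,635 (cap binds)
Briarton County: $313,635 × 0.01065 = $3,340.21275
Willowmere ISD: $313,635 × 0.01011 = $3,170.84985
Total = $6,511.0626

$6,511.06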